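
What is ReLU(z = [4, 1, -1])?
h = [4, 1, 0]

ReLU applied element-wise: max(0,4)=4, max(0,1)=1, max(0,-1)=0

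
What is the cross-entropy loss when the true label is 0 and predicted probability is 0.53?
L = 0.755

L = -0·log(0.53) - 1·log(0.47) = -log(0.47) = 0.755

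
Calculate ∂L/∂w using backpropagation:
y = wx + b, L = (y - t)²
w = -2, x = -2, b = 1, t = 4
∂L/∂w = -4

y = wx + b = (-2)(-2) + 1 = 5
∂L/∂y = 2(y - t) = 2(5 - 4) = 2
∂y/∂w = x = -2
∂L/∂w = ∂L/∂y · ∂y/∂w = 2 × -2 = -4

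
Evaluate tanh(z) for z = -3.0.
-0.9951

tanh(-3.0) = (e^(-3.0) - e^(3.0))/(e^(-3.0) + e^(3.0)) = -0.9951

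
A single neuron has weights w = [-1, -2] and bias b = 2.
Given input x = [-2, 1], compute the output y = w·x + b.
y = 2

y = (-1)(-2) + (-2)(1) + 2 = 2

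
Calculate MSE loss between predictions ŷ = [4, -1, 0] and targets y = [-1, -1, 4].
MSE = 13.67

MSE = (1/3)((4--1)² + (-1--1)² + (0-4)²) = (1/3)(25 + 0 + 16) = 13.67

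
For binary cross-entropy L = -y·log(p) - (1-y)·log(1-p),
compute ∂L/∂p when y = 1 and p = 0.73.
∂L/∂p = -1.37

∂L/∂p = -y/p + (1-y)/(1-p) = -1/0.73 + 0 = -1.37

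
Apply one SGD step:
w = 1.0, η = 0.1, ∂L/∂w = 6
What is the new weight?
w_new = 0.4

w_new = w - η·∂L/∂w = 1.0 - 0.1×(6) = 1.0 - (0.6) = 0.4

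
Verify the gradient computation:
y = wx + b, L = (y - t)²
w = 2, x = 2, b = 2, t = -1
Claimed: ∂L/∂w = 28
Correct

y = (2)(2) + 2 = 6
∂L/∂y = 2(y - t) = 2(6 - -1) = 14
∂y/∂w = x = 2
∂L/∂w = 14 × 2 = 28

Claimed value: 28
Correct: The correct gradient is 28.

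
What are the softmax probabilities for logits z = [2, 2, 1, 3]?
p = [0.1966, 0.1966, 0.0723, 0.5344]

exp(z) = [7.389, 7.389, 2.718, 20.09]
Sum = 37.58
p = [0.1966, 0.1966, 0.0723, 0.5344]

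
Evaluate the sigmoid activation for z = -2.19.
0.1007

sigmoid(-2.19) = 1/(1 + e^(2.19)) = 1/(1 + 8.935) = 0.1007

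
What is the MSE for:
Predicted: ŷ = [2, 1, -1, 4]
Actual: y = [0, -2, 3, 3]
MSE = 7.5

MSE = (1/4)((2-0)² + (1--2)² + (-1-3)² + (4-3)²) = (1/4)(4 + 9 + 16 + 1) = 7.5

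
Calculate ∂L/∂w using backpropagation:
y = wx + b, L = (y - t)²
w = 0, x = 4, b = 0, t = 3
∂L/∂w = -24

y = wx + b = (0)(4) + 0 = 0
∂L/∂y = 2(y - t) = 2(0 - 3) = -6
∂y/∂w = x = 4
∂L/∂w = ∂L/∂y · ∂y/∂w = -6 × 4 = -24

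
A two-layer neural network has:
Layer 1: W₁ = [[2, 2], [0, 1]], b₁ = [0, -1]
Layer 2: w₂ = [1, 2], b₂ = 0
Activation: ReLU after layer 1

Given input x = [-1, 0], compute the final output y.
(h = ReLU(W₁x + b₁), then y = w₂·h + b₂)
y = 0

Layer 1 pre-activation: z₁ = [-2, -1]
After ReLU: h = [0, 0]
Layer 2 output: y = 1×0 + 2×0 + 0 = 0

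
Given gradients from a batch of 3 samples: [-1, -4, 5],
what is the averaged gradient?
Average gradient = 0

Average = (1/3)(-1 + -4 + 5) = 0/3 = 0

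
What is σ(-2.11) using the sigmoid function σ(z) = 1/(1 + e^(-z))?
0.1081

sigmoid(-2.11) = 1/(1 + e^(2.11)) = 1/(1 + 8.248) = 0.1081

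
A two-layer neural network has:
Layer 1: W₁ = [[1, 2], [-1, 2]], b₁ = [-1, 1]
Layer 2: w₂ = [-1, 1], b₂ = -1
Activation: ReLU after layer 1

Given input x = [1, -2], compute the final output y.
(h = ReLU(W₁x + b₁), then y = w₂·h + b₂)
y = -1

Layer 1 pre-activation: z₁ = [-4, -4]
After ReLU: h = [0, 0]
Layer 2 output: y = -1×0 + 1×0 + -1 = -1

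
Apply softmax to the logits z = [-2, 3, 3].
p = [0.0034, 0.4983, 0.4983]

exp(z) = [0.1353, 20.09, 20.09]
Sum = 40.31
p = [0.0034, 0.4983, 0.4983]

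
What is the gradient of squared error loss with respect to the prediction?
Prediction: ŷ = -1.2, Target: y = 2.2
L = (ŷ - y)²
∂L/∂ŷ = -6.8

∂L/∂ŷ = 2(ŷ - y) = 2(-1.2 - 2.2) = 2(-3.4) = -6.8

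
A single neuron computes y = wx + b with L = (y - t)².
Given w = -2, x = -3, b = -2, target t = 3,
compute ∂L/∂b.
∂L/∂b = 2

y = wx + b = (-2)(-3) + -2 = 4
∂L/∂y = 2(y - t) = 2(4 - 3) = 2
∂y/∂b = 1
∂L/∂b = ∂L/∂y · ∂y/∂b = 2 × 1 = 2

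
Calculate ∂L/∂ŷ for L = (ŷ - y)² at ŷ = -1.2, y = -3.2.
∂L/∂ŷ = 4.0

∂L/∂ŷ = 2(ŷ - y) = 2(-1.2 - -3.2) = 2(2.0) = 4.0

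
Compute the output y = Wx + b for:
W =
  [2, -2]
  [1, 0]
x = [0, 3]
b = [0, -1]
y = [-6, -1]

Wx = [2×0 + -2×3, 1×0 + 0×3]
   = [-6, 0]
y = Wx + b = [-6 + 0, 0 + -1] = [-6, -1]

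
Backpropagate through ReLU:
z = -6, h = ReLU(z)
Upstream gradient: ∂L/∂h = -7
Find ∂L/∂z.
∂L/∂z = 0

h = ReLU(-6) = 0
Since z < 0: ∂h/∂z = 0
∂L/∂z = ∂L/∂h · ∂h/∂z = -7 × 0 = 0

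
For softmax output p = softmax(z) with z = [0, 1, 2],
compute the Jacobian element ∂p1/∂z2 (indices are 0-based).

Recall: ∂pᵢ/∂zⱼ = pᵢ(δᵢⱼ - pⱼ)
∂p1/∂z2 = -0.1628

p = softmax(z) = [0.09003, 0.2447, 0.6652]
p1 = 0.2447, p2 = 0.6652

∂p1/∂z2 = -p1 × p2 = -0.2447 × 0.6652 = -0.1628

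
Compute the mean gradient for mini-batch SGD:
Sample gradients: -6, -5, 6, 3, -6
Average gradient = -1.6

Average = (1/5)(-6 + -5 + 6 + 3 + -6) = -8/5 = -1.6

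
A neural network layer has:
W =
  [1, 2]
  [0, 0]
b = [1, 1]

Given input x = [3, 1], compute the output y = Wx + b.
y = [6, 1]

Wx = [1×3 + 2×1, 0×3 + 0×1]
   = [5, 0]
y = Wx + b = [5 + 1, 0 + 1] = [6, 1]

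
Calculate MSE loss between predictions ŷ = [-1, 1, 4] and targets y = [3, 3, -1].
MSE = 15

MSE = (1/3)((-1-3)² + (1-3)² + (4--1)²) = (1/3)(16 + 4 + 25) = 15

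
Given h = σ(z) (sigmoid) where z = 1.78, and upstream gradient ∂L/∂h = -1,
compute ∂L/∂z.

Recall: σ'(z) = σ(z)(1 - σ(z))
∂L/∂z = -0.1235

σ(1.78) = 0.8557
σ'(1.78) = σ(1.78)(1 - σ(1.78)) = 0.8557 × 0.1443 = 0.1235
∂L/∂z = ∂L/∂h · σ'(z) = -1 × 0.1235 = -0.1235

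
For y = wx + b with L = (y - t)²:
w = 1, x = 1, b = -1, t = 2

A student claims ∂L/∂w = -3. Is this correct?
Incorrect

y = (1)(1) + -1 = 0
∂L/∂y = 2(y - t) = 2(0 - 2) = -4
∂y/∂w = x = 1
∂L/∂w = -4 × 1 = -4

Claimed value: -3
Incorrect: The correct gradient is -4.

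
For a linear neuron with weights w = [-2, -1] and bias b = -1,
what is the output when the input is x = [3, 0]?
y = -7

y = (-2)(3) + (-1)(0) + -1 = -7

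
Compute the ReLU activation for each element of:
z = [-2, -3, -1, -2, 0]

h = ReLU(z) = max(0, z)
h = [0, 0, 0, 0, 0]

ReLU applied element-wise: max(0,-2)=0, max(0,-3)=0, max(0,-1)=0, max(0,-2)=0, max(0,0)=0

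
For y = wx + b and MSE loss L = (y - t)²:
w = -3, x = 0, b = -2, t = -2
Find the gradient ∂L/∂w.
∂L/∂w = 0

y = wx + b = (-3)(0) + -2 = -2
∂L/∂y = 2(y - t) = 2(-2 - -2) = 0
∂y/∂w = x = 0
∂L/∂w = ∂L/∂y · ∂y/∂w = 0 × 0 = 0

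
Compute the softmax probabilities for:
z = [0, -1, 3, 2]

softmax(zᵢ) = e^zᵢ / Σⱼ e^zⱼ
p = [0.0347, 0.0128, 0.6964, 0.2562]

exp(z) = [1, 0.3679, 20.09, 7.389]
Sum = 28.84
p = [0.0347, 0.0128, 0.6964, 0.2562]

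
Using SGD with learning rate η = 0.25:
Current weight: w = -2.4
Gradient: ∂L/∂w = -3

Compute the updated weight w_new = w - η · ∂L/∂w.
w_new = -1.65

w_new = w - η·∂L/∂w = -2.4 - 0.25×(-3) = -2.4 - (-0.75) = -1.65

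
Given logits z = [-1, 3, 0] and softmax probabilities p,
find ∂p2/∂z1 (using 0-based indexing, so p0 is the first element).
∂p2/∂z1 = -0.04364

p = softmax(z) = [0.01715, 0.9362, 0.04661]
p2 = 0.04661, p1 = 0.9362

∂p2/∂z1 = -p2 × p1 = -0.04661 × 0.9362 = -0.04364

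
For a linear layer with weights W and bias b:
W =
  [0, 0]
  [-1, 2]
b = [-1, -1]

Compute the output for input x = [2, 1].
y = [-1, -1]

Wx = [0×2 + 0×1, -1×2 + 2×1]
   = [0, 0]
y = Wx + b = [0 + -1, 0 + -1] = [-1, -1]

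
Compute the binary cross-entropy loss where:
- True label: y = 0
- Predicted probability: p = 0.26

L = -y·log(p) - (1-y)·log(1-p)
L = 0.3011

L = -0·log(0.26) - 1·log(0.74) = -log(0.74) = 0.3011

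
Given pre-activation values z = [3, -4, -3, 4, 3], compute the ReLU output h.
h = [3, 0, 0, 4, 3]

ReLU applied element-wise: max(0,3)=3, max(0,-4)=0, max(0,-3)=0, max(0,4)=4, max(0,3)=3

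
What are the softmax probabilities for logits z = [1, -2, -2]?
p = [0.9094, 0.0453, 0.0453]

exp(z) = [2.718, 0.1353, 0.1353]
Sum = 2.989
p = [0.9094, 0.0453, 0.0453]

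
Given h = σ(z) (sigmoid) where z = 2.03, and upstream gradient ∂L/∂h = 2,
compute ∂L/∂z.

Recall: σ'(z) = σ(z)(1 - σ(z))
∂L/∂z = 0.2052

σ(2.03) = 0.8839
σ'(2.03) = σ(2.03)(1 - σ(2.03)) = 0.8839 × 0.1161 = 0.1026
∂L/∂z = ∂L/∂h · σ'(z) = 2 × 0.1026 = 0.2052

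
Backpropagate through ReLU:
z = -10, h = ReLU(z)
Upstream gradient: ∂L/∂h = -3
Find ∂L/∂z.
∂L/∂z = 0

h = ReLU(-10) = 0
Since z < 0: ∂h/∂z = 0
∂L/∂z = ∂L/∂h · ∂h/∂z = -3 × 0 = 0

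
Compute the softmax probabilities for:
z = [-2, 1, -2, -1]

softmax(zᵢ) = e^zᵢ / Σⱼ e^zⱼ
p = [0.0403, 0.8098, 0.0403, 0.1096]

exp(z) = [0.1353, 2.718, 0.1353, 0.3679]
Sum = 3.357
p = [0.0403, 0.8098, 0.0403, 0.1096]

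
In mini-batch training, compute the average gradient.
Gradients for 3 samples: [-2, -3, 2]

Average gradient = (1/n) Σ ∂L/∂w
Average gradient = -1

Average = (1/3)(-2 + -3 + 2) = -3/3 = -1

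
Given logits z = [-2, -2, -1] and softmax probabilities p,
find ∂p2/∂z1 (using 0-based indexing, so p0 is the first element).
∂p2/∂z1 = -0.1221

p = softmax(z) = [0.2119, 0.2119, 0.5761]
p2 = 0.5761, p1 = 0.2119

∂p2/∂z1 = -p2 × p1 = -0.5761 × 0.2119 = -0.1221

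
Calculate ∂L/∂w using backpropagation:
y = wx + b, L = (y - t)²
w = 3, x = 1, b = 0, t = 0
∂L/∂w = 6

y = wx + b = (3)(1) + 0 = 3
∂L/∂y = 2(y - t) = 2(3 - 0) = 6
∂y/∂w = x = 1
∂L/∂w = ∂L/∂y · ∂y/∂w = 6 × 1 = 6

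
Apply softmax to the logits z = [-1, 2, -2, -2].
p = [0.0458, 0.9205, 0.0169, 0.0169]

exp(z) = [0.3679, 7.389, 0.1353, 0.1353]
Sum = 8.028
p = [0.0458, 0.9205, 0.0169, 0.0169]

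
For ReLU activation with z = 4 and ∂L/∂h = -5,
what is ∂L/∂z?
∂L/∂z = -5

h = ReLU(4) = 4
Since z > 0: ∂h/∂z = 1
∂L/∂z = ∂L/∂h · ∂h/∂z = -5 × 1 = -5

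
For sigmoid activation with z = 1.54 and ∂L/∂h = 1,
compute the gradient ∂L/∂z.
∂L/∂z = 0.1454

σ(1.54) = 0.8235
σ'(1.54) = σ(1.54)(1 - σ(1.54)) = 0.8235 × 0.1765 = 0.1454
∂L/∂z = ∂L/∂h · σ'(z) = 1 × 0.1454 = 0.1454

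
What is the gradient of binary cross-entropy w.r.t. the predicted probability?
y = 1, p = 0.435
∂L/∂p = -2.299

∂L/∂p = -y/p + (1-y)/(1-p) = -1/0.435 + 0 = -2.299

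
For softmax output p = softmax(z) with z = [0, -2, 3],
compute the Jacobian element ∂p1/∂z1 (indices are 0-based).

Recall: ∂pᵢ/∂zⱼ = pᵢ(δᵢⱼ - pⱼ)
∂p1/∂z1 = 0.006337

p = softmax(z) = [0.04712, 0.006377, 0.9465]
p1 = 0.006377

∂p1/∂z1 = p1(1 - p1) = 0.006377 × (1 - 0.006377) = 0.006337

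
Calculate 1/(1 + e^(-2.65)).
0.934

sigmoid(2.65) = 1/(1 + e^(-2.65)) = 1/(1 + 0.07065) = 0.934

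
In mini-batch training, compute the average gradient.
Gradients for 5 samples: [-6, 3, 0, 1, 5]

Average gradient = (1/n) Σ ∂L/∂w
Average gradient = 0.6

Average = (1/5)(-6 + 3 + 0 + 1 + 5) = 3/5 = 0.6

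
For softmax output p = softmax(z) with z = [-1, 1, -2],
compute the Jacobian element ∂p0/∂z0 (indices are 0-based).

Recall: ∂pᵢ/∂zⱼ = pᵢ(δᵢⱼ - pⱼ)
∂p0/∂z0 = 0.1012

p = softmax(z) = [0.1142, 0.8438, 0.04201]
p0 = 0.1142

∂p0/∂z0 = p0(1 - p0) = 0.1142 × (1 - 0.1142) = 0.1012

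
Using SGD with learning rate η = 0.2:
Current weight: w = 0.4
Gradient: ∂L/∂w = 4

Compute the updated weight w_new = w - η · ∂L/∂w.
w_new = -0.4

w_new = w - η·∂L/∂w = 0.4 - 0.2×(4) = 0.4 - (0.8) = -0.4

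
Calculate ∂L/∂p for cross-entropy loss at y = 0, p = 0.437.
∂L/∂p = 1.776

∂L/∂p = -y/p + (1-y)/(1-p) = 0 + 1/0.563 = 1.776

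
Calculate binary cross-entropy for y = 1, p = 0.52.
L = 0.6539

L = -1·log(0.52) - 0·log(0.48) = -log(0.52) = 0.6539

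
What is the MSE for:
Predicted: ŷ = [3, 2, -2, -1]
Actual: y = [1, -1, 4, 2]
MSE = 14.5

MSE = (1/4)((3-1)² + (2--1)² + (-2-4)² + (-1-2)²) = (1/4)(4 + 9 + 36 + 9) = 14.5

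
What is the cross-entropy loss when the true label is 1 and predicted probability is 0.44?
L = 0.821

L = -1·log(0.44) - 0·log(0.56) = -log(0.44) = 0.821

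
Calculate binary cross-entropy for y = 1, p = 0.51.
L = 0.6733

L = -1·log(0.51) - 0·log(0.49) = -log(0.51) = 0.6733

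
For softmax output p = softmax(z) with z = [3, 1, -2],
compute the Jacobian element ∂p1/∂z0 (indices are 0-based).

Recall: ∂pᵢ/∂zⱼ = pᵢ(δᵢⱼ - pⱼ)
∂p1/∂z0 = -0.1038

p = softmax(z) = [0.8756, 0.1185, 0.0059]
p1 = 0.1185, p0 = 0.8756

∂p1/∂z0 = -p1 × p0 = -0.1185 × 0.8756 = -0.1038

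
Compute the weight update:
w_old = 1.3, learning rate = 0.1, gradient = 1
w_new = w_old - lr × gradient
w_new = 1.2

w_new = w - η·∂L/∂w = 1.3 - 0.1×(1) = 1.3 - (0.1) = 1.2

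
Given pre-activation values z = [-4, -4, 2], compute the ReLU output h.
h = [0, 0, 2]

ReLU applied element-wise: max(0,-4)=0, max(0,-4)=0, max(0,2)=2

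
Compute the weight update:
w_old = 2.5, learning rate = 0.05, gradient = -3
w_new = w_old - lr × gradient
w_new = 2.65

w_new = w - η·∂L/∂w = 2.5 - 0.05×(-3) = 2.5 - (-0.15) = 2.65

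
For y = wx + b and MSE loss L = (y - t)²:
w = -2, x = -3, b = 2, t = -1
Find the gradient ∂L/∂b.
∂L/∂b = 18

y = wx + b = (-2)(-3) + 2 = 8
∂L/∂y = 2(y - t) = 2(8 - -1) = 18
∂y/∂b = 1
∂L/∂b = ∂L/∂y · ∂y/∂b = 18 × 1 = 18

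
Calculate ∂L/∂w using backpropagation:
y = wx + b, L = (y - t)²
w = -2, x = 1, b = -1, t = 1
∂L/∂w = -8

y = wx + b = (-2)(1) + -1 = -3
∂L/∂y = 2(y - t) = 2(-3 - 1) = -8
∂y/∂w = x = 1
∂L/∂w = ∂L/∂y · ∂y/∂w = -8 × 1 = -8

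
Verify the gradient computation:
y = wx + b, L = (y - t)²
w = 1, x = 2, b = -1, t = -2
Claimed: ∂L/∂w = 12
Correct

y = (1)(2) + -1 = 1
∂L/∂y = 2(y - t) = 2(1 - -2) = 6
∂y/∂w = x = 2
∂L/∂w = 6 × 2 = 12

Claimed value: 12
Correct: The correct gradient is 12.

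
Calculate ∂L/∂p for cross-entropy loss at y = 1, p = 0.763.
∂L/∂p = -1.311

∂L/∂p = -y/p + (1-y)/(1-p) = -1/0.763 + 0 = -1.311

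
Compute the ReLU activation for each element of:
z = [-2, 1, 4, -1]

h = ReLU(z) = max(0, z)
h = [0, 1, 4, 0]

ReLU applied element-wise: max(0,-2)=0, max(0,1)=1, max(0,4)=4, max(0,-1)=0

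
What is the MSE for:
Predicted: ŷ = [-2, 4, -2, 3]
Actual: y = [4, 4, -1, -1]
MSE = 13.25

MSE = (1/4)((-2-4)² + (4-4)² + (-2--1)² + (3--1)²) = (1/4)(36 + 0 + 1 + 16) = 13.25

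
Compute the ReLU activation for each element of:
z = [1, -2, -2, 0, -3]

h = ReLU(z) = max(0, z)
h = [1, 0, 0, 0, 0]

ReLU applied element-wise: max(0,1)=1, max(0,-2)=0, max(0,-2)=0, max(0,0)=0, max(0,-3)=0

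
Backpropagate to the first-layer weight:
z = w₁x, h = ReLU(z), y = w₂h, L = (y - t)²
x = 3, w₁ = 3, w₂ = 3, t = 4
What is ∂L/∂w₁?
∂L/∂w₁ = 414

Forward pass:
z = w₁x = 3×3 = 9
h = ReLU(9) = 9
y = w₂h = 3×9 = 27

Backward pass:
∂L/∂y = 2(y - t) = 2(27 - 4) = 46
∂y/∂h = w₂ = 3
∂h/∂z = 1 (ReLU derivative)
∂z/∂w₁ = x = 3

∂L/∂w₁ = 46 × 3 × 1 × 3 = 414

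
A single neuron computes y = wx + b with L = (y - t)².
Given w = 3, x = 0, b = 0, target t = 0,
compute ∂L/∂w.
∂L/∂w = 0

y = wx + b = (3)(0) + 0 = 0
∂L/∂y = 2(y - t) = 2(0 - 0) = 0
∂y/∂w = x = 0
∂L/∂w = ∂L/∂y · ∂y/∂w = 0 × 0 = 0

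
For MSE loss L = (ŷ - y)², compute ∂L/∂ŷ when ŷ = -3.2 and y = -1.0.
∂L/∂ŷ = -4.4

∂L/∂ŷ = 2(ŷ - y) = 2(-3.2 - -1.0) = 2(-2.2) = -4.4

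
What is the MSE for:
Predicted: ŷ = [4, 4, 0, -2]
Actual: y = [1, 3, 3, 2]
MSE = 8.75

MSE = (1/4)((4-1)² + (4-3)² + (0-3)² + (-2-2)²) = (1/4)(9 + 1 + 9 + 16) = 8.75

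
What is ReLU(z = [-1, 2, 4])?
h = [0, 2, 4]

ReLU applied element-wise: max(0,-1)=0, max(0,2)=2, max(0,4)=4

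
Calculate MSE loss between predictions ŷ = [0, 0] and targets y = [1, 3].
MSE = 5

MSE = (1/2)((0-1)² + (0-3)²) = (1/2)(1 + 9) = 5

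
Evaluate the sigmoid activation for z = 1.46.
0.8115

sigmoid(1.46) = 1/(1 + e^(-1.46)) = 1/(1 + 0.2322) = 0.8115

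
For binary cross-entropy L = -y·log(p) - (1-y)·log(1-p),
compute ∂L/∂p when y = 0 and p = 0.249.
∂L/∂p = 1.332

∂L/∂p = -y/p + (1-y)/(1-p) = 0 + 1/0.751 = 1.332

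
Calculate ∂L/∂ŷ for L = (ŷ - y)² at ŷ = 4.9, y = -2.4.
∂L/∂ŷ = 14.6

∂L/∂ŷ = 2(ŷ - y) = 2(4.9 - -2.4) = 2(7.3) = 14.6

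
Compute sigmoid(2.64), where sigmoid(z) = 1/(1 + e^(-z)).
0.9334

sigmoid(2.64) = 1/(1 + e^(-2.64)) = 1/(1 + 0.07136) = 0.9334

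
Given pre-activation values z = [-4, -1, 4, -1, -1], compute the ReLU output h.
h = [0, 0, 4, 0, 0]

ReLU applied element-wise: max(0,-4)=0, max(0,-1)=0, max(0,4)=4, max(0,-1)=0, max(0,-1)=0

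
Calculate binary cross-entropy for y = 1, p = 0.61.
L = 0.4943

L = -1·log(0.61) - 0·log(0.39) = -log(0.61) = 0.4943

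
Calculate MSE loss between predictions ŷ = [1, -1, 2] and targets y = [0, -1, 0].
MSE = 1.667

MSE = (1/3)((1-0)² + (-1--1)² + (2-0)²) = (1/3)(1 + 0 + 4) = 1.667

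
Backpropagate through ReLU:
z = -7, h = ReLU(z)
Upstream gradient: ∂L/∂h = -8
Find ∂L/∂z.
∂L/∂z = 0

h = ReLU(-7) = 0
Since z < 0: ∂h/∂z = 0
∂L/∂z = ∂L/∂h · ∂h/∂z = -8 × 0 = 0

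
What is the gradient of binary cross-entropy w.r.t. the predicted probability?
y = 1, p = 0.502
∂L/∂p = -1.992

∂L/∂p = -y/p + (1-y)/(1-p) = -1/0.502 + 0 = -1.992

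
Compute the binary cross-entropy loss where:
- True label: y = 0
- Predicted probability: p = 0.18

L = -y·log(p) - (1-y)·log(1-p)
L = 0.1985

L = -0·log(0.18) - 1·log(0.82) = -log(0.82) = 0.1985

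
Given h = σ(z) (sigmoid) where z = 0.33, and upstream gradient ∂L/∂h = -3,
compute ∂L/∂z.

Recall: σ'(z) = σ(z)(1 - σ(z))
∂L/∂z = -0.7299

σ(0.33) = 0.5818
σ'(0.33) = σ(0.33)(1 - σ(0.33)) = 0.5818 × 0.4182 = 0.2433
∂L/∂z = ∂L/∂h · σ'(z) = -3 × 0.2433 = -0.7299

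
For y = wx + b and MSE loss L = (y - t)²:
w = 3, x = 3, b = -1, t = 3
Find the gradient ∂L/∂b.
∂L/∂b = 10

y = wx + b = (3)(3) + -1 = 8
∂L/∂y = 2(y - t) = 2(8 - 3) = 10
∂y/∂b = 1
∂L/∂b = ∂L/∂y · ∂y/∂b = 10 × 1 = 10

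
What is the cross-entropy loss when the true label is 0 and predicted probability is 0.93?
L = 2.659

L = -0·log(0.93) - 1·log(0.07) = -log(0.07) = 2.659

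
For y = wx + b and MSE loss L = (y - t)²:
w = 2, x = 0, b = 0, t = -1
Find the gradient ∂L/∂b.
∂L/∂b = 2

y = wx + b = (2)(0) + 0 = 0
∂L/∂y = 2(y - t) = 2(0 - -1) = 2
∂y/∂b = 1
∂L/∂b = ∂L/∂y · ∂y/∂b = 2 × 1 = 2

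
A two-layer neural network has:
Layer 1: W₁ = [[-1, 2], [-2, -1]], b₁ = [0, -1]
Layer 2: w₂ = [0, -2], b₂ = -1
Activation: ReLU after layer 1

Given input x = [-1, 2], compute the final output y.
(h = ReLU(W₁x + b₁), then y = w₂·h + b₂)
y = -1

Layer 1 pre-activation: z₁ = [5, -1]
After ReLU: h = [5, 0]
Layer 2 output: y = 0×5 + -2×0 + -1 = -1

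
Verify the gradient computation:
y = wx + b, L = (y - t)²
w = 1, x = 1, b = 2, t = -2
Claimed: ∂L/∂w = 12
Incorrect

y = (1)(1) + 2 = 3
∂L/∂y = 2(y - t) = 2(3 - -2) = 10
∂y/∂w = x = 1
∂L/∂w = 10 × 1 = 10

Claimed value: 12
Incorrect: The correct gradient is 10.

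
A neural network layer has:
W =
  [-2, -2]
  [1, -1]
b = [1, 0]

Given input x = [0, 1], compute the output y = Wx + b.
y = [-1, -1]

Wx = [-2×0 + -2×1, 1×0 + -1×1]
   = [-2, -1]
y = Wx + b = [-2 + 1, -1 + 0] = [-1, -1]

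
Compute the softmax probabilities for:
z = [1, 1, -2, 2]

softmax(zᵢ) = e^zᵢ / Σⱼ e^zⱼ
p = [0.2097, 0.2097, 0.0104, 0.5701]

exp(z) = [2.718, 2.718, 0.1353, 7.389]
Sum = 12.96
p = [0.2097, 0.2097, 0.0104, 0.5701]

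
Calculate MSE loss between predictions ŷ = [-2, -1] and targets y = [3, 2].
MSE = 17

MSE = (1/2)((-2-3)² + (-1-2)²) = (1/2)(25 + 9) = 17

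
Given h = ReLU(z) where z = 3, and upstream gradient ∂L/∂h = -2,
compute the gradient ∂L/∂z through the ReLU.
∂L/∂z = -2

h = ReLU(3) = 3
Since z > 0: ∂h/∂z = 1
∂L/∂z = ∂L/∂h · ∂h/∂z = -2 × 1 = -2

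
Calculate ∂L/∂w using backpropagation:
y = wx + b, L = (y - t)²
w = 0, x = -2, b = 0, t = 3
∂L/∂w = 12

y = wx + b = (0)(-2) + 0 = 0
∂L/∂y = 2(y - t) = 2(0 - 3) = -6
∂y/∂w = x = -2
∂L/∂w = ∂L/∂y · ∂y/∂w = -6 × -2 = 12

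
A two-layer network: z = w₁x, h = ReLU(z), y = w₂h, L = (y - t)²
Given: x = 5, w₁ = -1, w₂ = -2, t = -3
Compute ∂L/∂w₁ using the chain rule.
∂L/∂w₁ = 0

Forward pass:
z = w₁x = -1×5 = -5
h = ReLU(-5) = 0
y = w₂h = -2×0 = 0

Backward pass:
∂L/∂y = 2(y - t) = 2(0 - -3) = 6
∂y/∂h = w₂ = -2
∂h/∂z = 0 (ReLU derivative)
∂z/∂w₁ = x = 5

∂L/∂w₁ = 6 × -2 × 0 × 5 = 0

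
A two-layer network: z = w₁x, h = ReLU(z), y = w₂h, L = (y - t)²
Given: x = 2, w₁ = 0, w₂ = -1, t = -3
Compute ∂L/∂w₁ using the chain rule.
∂L/∂w₁ = 0

Forward pass:
z = w₁x = 0×2 = 0
h = ReLU(0) = 0
y = w₂h = -1×0 = 0

Backward pass:
∂L/∂y = 2(y - t) = 2(0 - -3) = 6
∂y/∂h = w₂ = -1
∂h/∂z = 0 (ReLU derivative)
∂z/∂w₁ = x = 2

∂L/∂w₁ = 6 × -1 × 0 × 2 = 0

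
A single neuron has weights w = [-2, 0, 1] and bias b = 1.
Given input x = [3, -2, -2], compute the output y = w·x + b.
y = -7

y = (-2)(3) + (0)(-2) + (1)(-2) + 1 = -7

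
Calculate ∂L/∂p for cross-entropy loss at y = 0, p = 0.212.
∂L/∂p = 1.269

∂L/∂p = -y/p + (1-y)/(1-p) = 0 + 1/0.788 = 1.269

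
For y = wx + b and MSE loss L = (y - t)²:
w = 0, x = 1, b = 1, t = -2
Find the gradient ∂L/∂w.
∂L/∂w = 6

y = wx + b = (0)(1) + 1 = 1
∂L/∂y = 2(y - t) = 2(1 - -2) = 6
∂y/∂w = x = 1
∂L/∂w = ∂L/∂y · ∂y/∂w = 6 × 1 = 6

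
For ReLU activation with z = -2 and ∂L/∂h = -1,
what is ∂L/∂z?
∂L/∂z = 0

h = ReLU(-2) = 0
Since z < 0: ∂h/∂z = 0
∂L/∂z = ∂L/∂h · ∂h/∂z = -1 × 0 = 0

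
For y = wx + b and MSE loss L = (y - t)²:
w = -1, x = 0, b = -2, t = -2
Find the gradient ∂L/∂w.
∂L/∂w = 0

y = wx + b = (-1)(0) + -2 = -2
∂L/∂y = 2(y - t) = 2(-2 - -2) = 0
∂y/∂w = x = 0
∂L/∂w = ∂L/∂y · ∂y/∂w = 0 × 0 = 0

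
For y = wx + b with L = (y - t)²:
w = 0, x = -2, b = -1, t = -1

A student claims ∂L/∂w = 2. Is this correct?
Incorrect

y = (0)(-2) + -1 = -1
∂L/∂y = 2(y - t) = 2(-1 - -1) = 0
∂y/∂w = x = -2
∂L/∂w = 0 × -2 = 0

Claimed value: 2
Incorrect: The correct gradient is 0.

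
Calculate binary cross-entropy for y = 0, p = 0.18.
L = 0.1985

L = -0·log(0.18) - 1·log(0.82) = -log(0.82) = 0.1985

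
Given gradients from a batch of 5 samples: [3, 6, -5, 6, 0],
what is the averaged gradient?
Average gradient = 2

Average = (1/5)(3 + 6 + -5 + 6 + 0) = 10/5 = 2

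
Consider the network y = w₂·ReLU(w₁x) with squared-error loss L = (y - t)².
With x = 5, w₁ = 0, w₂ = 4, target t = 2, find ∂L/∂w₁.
∂L/∂w₁ = 0

Forward pass:
z = w₁x = 0×5 = 0
h = ReLU(0) = 0
y = w₂h = 4×0 = 0

Backward pass:
∂L/∂y = 2(y - t) = 2(0 - 2) = -4
∂y/∂h = w₂ = 4
∂h/∂z = 0 (ReLU derivative)
∂z/∂w₁ = x = 5

∂L/∂w₁ = -4 × 4 × 0 × 5 = 0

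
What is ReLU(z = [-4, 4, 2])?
h = [0, 4, 2]

ReLU applied element-wise: max(0,-4)=0, max(0,4)=4, max(0,2)=2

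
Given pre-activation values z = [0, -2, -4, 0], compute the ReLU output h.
h = [0, 0, 0, 0]

ReLU applied element-wise: max(0,0)=0, max(0,-2)=0, max(0,-4)=0, max(0,0)=0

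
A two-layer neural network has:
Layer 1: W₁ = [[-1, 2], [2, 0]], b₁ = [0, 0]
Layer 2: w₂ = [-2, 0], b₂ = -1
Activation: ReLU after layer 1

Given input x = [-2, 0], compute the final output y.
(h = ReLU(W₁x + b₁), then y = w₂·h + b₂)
y = -5

Layer 1 pre-activation: z₁ = [2, -4]
After ReLU: h = [2, 0]
Layer 2 output: y = -2×2 + 0×0 + -1 = -5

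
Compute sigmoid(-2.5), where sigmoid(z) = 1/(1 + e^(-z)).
0.07586

sigmoid(-2.5) = 1/(1 + e^(2.5)) = 1/(1 + 12.18) = 0.07586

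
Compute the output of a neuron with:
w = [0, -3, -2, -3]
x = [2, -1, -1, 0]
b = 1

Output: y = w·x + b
y = 6

y = (0)(2) + (-3)(-1) + (-2)(-1) + (-3)(0) + 1 = 6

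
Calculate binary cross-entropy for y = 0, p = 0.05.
L = 0.05129

L = -0·log(0.05) - 1·log(0.95) = -log(0.95) = 0.05129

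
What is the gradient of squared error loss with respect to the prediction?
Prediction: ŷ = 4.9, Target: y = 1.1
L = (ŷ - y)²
∂L/∂ŷ = 7.6

∂L/∂ŷ = 2(ŷ - y) = 2(4.9 - 1.1) = 2(3.8) = 7.6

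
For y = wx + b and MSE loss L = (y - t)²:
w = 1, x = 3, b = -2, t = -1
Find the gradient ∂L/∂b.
∂L/∂b = 4

y = wx + b = (1)(3) + -2 = 1
∂L/∂y = 2(y - t) = 2(1 - -1) = 4
∂y/∂b = 1
∂L/∂b = ∂L/∂y · ∂y/∂b = 4 × 1 = 4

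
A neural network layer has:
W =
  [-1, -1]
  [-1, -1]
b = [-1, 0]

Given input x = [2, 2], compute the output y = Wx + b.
y = [-5, -4]

Wx = [-1×2 + -1×2, -1×2 + -1×2]
   = [-4, -4]
y = Wx + b = [-4 + -1, -4 + 0] = [-5, -4]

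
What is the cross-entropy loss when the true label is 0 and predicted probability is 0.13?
L = 0.1393

L = -0·log(0.13) - 1·log(0.87) = -log(0.87) = 0.1393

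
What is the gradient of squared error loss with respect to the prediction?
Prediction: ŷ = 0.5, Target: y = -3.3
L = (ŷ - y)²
∂L/∂ŷ = 7.6

∂L/∂ŷ = 2(ŷ - y) = 2(0.5 - -3.3) = 2(3.8) = 7.6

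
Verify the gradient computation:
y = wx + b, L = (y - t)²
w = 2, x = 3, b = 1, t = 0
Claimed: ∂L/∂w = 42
Correct

y = (2)(3) + 1 = 7
∂L/∂y = 2(y - t) = 2(7 - 0) = 14
∂y/∂w = x = 3
∂L/∂w = 14 × 3 = 42

Claimed value: 42
Correct: The correct gradient is 42.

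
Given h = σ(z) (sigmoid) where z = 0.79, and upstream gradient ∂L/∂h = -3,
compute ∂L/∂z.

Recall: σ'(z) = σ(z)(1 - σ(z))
∂L/∂z = -0.6442

σ(0.79) = 0.6878
σ'(0.79) = σ(0.79)(1 - σ(0.79)) = 0.6878 × 0.3122 = 0.2147
∂L/∂z = ∂L/∂h · σ'(z) = -3 × 0.2147 = -0.6442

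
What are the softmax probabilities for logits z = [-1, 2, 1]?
p = [0.0351, 0.7054, 0.2595]

exp(z) = [0.3679, 7.389, 2.718]
Sum = 10.48
p = [0.0351, 0.7054, 0.2595]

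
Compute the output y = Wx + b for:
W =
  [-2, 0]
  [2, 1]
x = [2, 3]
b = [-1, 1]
y = [-5, 8]

Wx = [-2×2 + 0×3, 2×2 + 1×3]
   = [-4, 7]
y = Wx + b = [-4 + -1, 7 + 1] = [-5, 8]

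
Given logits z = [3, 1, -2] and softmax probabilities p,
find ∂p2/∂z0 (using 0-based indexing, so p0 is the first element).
∂p2/∂z0 = -0.005166

p = softmax(z) = [0.8756, 0.1185, 0.0059]
p2 = 0.0059, p0 = 0.8756

∂p2/∂z0 = -p2 × p0 = -0.0059 × 0.8756 = -0.005166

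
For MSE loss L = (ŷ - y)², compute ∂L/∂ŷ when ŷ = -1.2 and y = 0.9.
∂L/∂ŷ = -4.2

∂L/∂ŷ = 2(ŷ - y) = 2(-1.2 - 0.9) = 2(-2.1) = -4.2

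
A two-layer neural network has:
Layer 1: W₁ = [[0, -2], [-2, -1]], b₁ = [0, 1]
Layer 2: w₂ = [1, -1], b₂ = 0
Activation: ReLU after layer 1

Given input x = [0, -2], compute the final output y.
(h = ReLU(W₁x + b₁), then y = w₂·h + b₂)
y = 1

Layer 1 pre-activation: z₁ = [4, 3]
After ReLU: h = [4, 3]
Layer 2 output: y = 1×4 + -1×3 + 0 = 1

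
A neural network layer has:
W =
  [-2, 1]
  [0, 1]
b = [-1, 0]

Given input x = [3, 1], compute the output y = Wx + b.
y = [-6, 1]

Wx = [-2×3 + 1×1, 0×3 + 1×1]
   = [-5, 1]
y = Wx + b = [-5 + -1, 1 + 0] = [-6, 1]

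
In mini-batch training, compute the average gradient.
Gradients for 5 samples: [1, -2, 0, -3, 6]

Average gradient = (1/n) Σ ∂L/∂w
Average gradient = 0.4

Average = (1/5)(1 + -2 + 0 + -3 + 6) = 2/5 = 0.4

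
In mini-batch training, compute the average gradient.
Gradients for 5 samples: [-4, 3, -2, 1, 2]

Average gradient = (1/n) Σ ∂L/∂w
Average gradient = 0

Average = (1/5)(-4 + 3 + -2 + 1 + 2) = 0/5 = 0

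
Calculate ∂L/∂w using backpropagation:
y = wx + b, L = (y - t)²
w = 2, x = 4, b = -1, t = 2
∂L/∂w = 40

y = wx + b = (2)(4) + -1 = 7
∂L/∂y = 2(y - t) = 2(7 - 2) = 10
∂y/∂w = x = 4
∂L/∂w = ∂L/∂y · ∂y/∂w = 10 × 4 = 40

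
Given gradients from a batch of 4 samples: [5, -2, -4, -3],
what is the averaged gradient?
Average gradient = -1

Average = (1/4)(5 + -2 + -4 + -3) = -4/4 = -1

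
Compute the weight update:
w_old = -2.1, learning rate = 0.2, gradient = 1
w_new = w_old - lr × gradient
w_new = -2.3

w_new = w - η·∂L/∂w = -2.1 - 0.2×(1) = -2.1 - (0.2) = -2.3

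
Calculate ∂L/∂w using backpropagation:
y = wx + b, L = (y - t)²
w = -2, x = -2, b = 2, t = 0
∂L/∂w = -24

y = wx + b = (-2)(-2) + 2 = 6
∂L/∂y = 2(y - t) = 2(6 - 0) = 12
∂y/∂w = x = -2
∂L/∂w = ∂L/∂y · ∂y/∂w = 12 × -2 = -24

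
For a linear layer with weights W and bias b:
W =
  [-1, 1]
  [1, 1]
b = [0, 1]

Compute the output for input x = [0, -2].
y = [-2, -1]

Wx = [-1×0 + 1×-2, 1×0 + 1×-2]
   = [-2, -2]
y = Wx + b = [-2 + 0, -2 + 1] = [-2, -1]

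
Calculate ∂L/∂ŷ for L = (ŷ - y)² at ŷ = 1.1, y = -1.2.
∂L/∂ŷ = 4.6

∂L/∂ŷ = 2(ŷ - y) = 2(1.1 - -1.2) = 2(2.3) = 4.6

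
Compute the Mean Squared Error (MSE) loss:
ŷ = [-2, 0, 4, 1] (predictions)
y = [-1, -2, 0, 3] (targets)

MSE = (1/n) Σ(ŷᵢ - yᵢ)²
MSE = 6.25

MSE = (1/4)((-2--1)² + (0--2)² + (4-0)² + (1-3)²) = (1/4)(1 + 4 + 16 + 4) = 6.25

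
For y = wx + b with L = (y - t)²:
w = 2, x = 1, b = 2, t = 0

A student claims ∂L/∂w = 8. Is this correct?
Correct

y = (2)(1) + 2 = 4
∂L/∂y = 2(y - t) = 2(4 - 0) = 8
∂y/∂w = x = 1
∂L/∂w = 8 × 1 = 8

Claimed value: 8
Correct: The correct gradient is 8.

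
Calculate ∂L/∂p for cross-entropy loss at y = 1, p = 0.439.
∂L/∂p = -2.278

∂L/∂p = -y/p + (1-y)/(1-p) = -1/0.439 + 0 = -2.278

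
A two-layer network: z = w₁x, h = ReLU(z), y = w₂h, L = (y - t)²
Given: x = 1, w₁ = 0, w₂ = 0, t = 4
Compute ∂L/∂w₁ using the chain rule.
∂L/∂w₁ = 0

Forward pass:
z = w₁x = 0×1 = 0
h = ReLU(0) = 0
y = w₂h = 0×0 = 0

Backward pass:
∂L/∂y = 2(y - t) = 2(0 - 4) = -8
∂y/∂h = w₂ = 0
∂h/∂z = 0 (ReLU derivative)
∂z/∂w₁ = x = 1

∂L/∂w₁ = -8 × 0 × 0 × 1 = 0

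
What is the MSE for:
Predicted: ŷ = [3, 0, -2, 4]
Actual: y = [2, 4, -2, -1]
MSE = 10.5

MSE = (1/4)((3-2)² + (0-4)² + (-2--2)² + (4--1)²) = (1/4)(1 + 16 + 0 + 25) = 10.5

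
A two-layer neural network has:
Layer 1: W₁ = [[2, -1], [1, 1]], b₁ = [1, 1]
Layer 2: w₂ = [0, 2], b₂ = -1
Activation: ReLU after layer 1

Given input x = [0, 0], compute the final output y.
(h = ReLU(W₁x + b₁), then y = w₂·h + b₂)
y = 1

Layer 1 pre-activation: z₁ = [1, 1]
After ReLU: h = [1, 1]
Layer 2 output: y = 0×1 + 2×1 + -1 = 1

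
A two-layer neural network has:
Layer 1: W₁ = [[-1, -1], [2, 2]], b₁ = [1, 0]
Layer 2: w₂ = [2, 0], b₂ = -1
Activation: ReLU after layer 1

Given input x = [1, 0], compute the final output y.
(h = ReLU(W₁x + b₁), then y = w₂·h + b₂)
y = -1

Layer 1 pre-activation: z₁ = [0, 2]
After ReLU: h = [0, 2]
Layer 2 output: y = 2×0 + 0×2 + -1 = -1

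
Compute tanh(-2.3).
-0.9801

tanh(-2.3) = (e^(-2.3) - e^(2.3))/(e^(-2.3) + e^(2.3)) = -0.9801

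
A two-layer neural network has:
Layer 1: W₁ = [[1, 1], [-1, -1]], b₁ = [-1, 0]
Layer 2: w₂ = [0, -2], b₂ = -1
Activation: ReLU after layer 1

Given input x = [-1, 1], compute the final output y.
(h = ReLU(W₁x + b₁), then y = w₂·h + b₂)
y = -1

Layer 1 pre-activation: z₁ = [-1, 0]
After ReLU: h = [0, 0]
Layer 2 output: y = 0×0 + -2×0 + -1 = -1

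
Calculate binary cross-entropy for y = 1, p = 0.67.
L = 0.4005

L = -1·log(0.67) - 0·log(0.33) = -log(0.67) = 0.4005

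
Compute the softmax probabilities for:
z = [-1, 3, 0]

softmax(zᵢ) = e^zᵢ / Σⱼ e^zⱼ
p = [0.0171, 0.9362, 0.0466]

exp(z) = [0.3679, 20.09, 1]
Sum = 21.45
p = [0.0171, 0.9362, 0.0466]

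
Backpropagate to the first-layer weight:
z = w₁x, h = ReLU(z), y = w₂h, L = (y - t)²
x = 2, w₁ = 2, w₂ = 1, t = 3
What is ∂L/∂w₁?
∂L/∂w₁ = 4

Forward pass:
z = w₁x = 2×2 = 4
h = ReLU(4) = 4
y = w₂h = 1×4 = 4

Backward pass:
∂L/∂y = 2(y - t) = 2(4 - 3) = 2
∂y/∂h = w₂ = 1
∂h/∂z = 1 (ReLU derivative)
∂z/∂w₁ = x = 2

∂L/∂w₁ = 2 × 1 × 1 × 2 = 4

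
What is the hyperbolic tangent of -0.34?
-0.3275

tanh(-0.34) = (e^(-0.34) - e^(0.34))/(e^(-0.34) + e^(0.34)) = -0.3275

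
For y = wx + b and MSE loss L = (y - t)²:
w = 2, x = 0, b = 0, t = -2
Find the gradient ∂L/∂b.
∂L/∂b = 4

y = wx + b = (2)(0) + 0 = 0
∂L/∂y = 2(y - t) = 2(0 - -2) = 4
∂y/∂b = 1
∂L/∂b = ∂L/∂y · ∂y/∂b = 4 × 1 = 4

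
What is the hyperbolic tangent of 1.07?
0.7895

tanh(1.07) = (e^(1.07) - e^(-1.07))/(e^(1.07) + e^(-1.07)) = 0.7895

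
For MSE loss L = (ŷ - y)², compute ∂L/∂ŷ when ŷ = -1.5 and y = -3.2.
∂L/∂ŷ = 3.4

∂L/∂ŷ = 2(ŷ - y) = 2(-1.5 - -3.2) = 2(1.7) = 3.4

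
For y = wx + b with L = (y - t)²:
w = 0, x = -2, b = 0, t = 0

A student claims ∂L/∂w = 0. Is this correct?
Correct

y = (0)(-2) + 0 = 0
∂L/∂y = 2(y - t) = 2(0 - 0) = 0
∂y/∂w = x = -2
∂L/∂w = 0 × -2 = 0

Claimed value: 0
Correct: The correct gradient is 0.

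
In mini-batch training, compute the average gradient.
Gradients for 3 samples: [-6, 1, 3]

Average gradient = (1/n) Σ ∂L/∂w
Average gradient = -0.6667

Average = (1/3)(-6 + 1 + 3) = -2/3 = -0.6667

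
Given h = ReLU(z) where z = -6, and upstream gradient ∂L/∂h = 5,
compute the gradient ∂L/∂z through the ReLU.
∂L/∂z = 0

h = ReLU(-6) = 0
Since z < 0: ∂h/∂z = 0
∂L/∂z = ∂L/∂h · ∂h/∂z = 5 × 0 = 0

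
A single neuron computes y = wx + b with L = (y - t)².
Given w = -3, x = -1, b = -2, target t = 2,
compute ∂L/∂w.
∂L/∂w = 2

y = wx + b = (-3)(-1) + -2 = 1
∂L/∂y = 2(y - t) = 2(1 - 2) = -2
∂y/∂w = x = -1
∂L/∂w = ∂L/∂y · ∂y/∂w = -2 × -1 = 2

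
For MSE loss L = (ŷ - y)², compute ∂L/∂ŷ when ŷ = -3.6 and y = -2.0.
∂L/∂ŷ = -3.2

∂L/∂ŷ = 2(ŷ - y) = 2(-3.6 - -2.0) = 2(-1.6) = -3.2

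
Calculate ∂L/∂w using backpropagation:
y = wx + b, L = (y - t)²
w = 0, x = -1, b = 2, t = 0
∂L/∂w = -4

y = wx + b = (0)(-1) + 2 = 2
∂L/∂y = 2(y - t) = 2(2 - 0) = 4
∂y/∂w = x = -1
∂L/∂w = ∂L/∂y · ∂y/∂w = 4 × -1 = -4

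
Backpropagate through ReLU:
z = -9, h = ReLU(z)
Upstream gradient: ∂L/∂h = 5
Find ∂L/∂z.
∂L/∂z = 0

h = ReLU(-9) = 0
Since z < 0: ∂h/∂z = 0
∂L/∂z = ∂L/∂h · ∂h/∂z = 5 × 0 = 0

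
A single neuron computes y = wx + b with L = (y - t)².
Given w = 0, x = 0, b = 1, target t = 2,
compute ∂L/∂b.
∂L/∂b = -2

y = wx + b = (0)(0) + 1 = 1
∂L/∂y = 2(y - t) = 2(1 - 2) = -2
∂y/∂b = 1
∂L/∂b = ∂L/∂y · ∂y/∂b = -2 × 1 = -2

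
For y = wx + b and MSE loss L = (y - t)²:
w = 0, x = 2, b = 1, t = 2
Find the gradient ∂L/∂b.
∂L/∂b = -2

y = wx + b = (0)(2) + 1 = 1
∂L/∂y = 2(y - t) = 2(1 - 2) = -2
∂y/∂b = 1
∂L/∂b = ∂L/∂y · ∂y/∂b = -2 × 1 = -2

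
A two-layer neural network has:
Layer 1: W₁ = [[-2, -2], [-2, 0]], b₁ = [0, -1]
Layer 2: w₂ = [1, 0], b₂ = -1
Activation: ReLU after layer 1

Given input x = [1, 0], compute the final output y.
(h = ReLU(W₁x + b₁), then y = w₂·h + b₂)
y = -1

Layer 1 pre-activation: z₁ = [-2, -3]
After ReLU: h = [0, 0]
Layer 2 output: y = 1×0 + 0×0 + -1 = -1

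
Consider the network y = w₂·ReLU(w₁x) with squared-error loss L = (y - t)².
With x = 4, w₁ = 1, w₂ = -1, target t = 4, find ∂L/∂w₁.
∂L/∂w₁ = 64

Forward pass:
z = w₁x = 1×4 = 4
h = ReLU(4) = 4
y = w₂h = -1×4 = -4

Backward pass:
∂L/∂y = 2(y - t) = 2(-4 - 4) = -16
∂y/∂h = w₂ = -1
∂h/∂z = 1 (ReLU derivative)
∂z/∂w₁ = x = 4

∂L/∂w₁ = -16 × -1 × 1 × 4 = 64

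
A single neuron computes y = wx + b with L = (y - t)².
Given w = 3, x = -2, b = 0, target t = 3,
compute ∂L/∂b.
∂L/∂b = -18

y = wx + b = (3)(-2) + 0 = -6
∂L/∂y = 2(y - t) = 2(-6 - 3) = -18
∂y/∂b = 1
∂L/∂b = ∂L/∂y · ∂y/∂b = -18 × 1 = -18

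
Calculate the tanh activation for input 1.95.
0.9603

tanh(1.95) = (e^(1.95) - e^(-1.95))/(e^(1.95) + e^(-1.95)) = 0.9603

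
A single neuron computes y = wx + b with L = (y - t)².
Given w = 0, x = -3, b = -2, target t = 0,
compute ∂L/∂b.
∂L/∂b = -4

y = wx + b = (0)(-3) + -2 = -2
∂L/∂y = 2(y - t) = 2(-2 - 0) = -4
∂y/∂b = 1
∂L/∂b = ∂L/∂y · ∂y/∂b = -4 × 1 = -4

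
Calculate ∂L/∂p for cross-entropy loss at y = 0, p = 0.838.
∂L/∂p = 6.173

∂L/∂p = -y/p + (1-y)/(1-p) = 0 + 1/0.162 = 6.173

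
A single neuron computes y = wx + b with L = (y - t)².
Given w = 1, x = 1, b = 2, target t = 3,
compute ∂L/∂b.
∂L/∂b = 0

y = wx + b = (1)(1) + 2 = 3
∂L/∂y = 2(y - t) = 2(3 - 3) = 0
∂y/∂b = 1
∂L/∂b = ∂L/∂y · ∂y/∂b = 0 × 1 = 0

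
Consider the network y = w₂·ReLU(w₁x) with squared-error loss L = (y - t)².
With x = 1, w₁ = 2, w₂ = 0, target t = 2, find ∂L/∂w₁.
∂L/∂w₁ = 0

Forward pass:
z = w₁x = 2×1 = 2
h = ReLU(2) = 2
y = w₂h = 0×2 = 0

Backward pass:
∂L/∂y = 2(y - t) = 2(0 - 2) = -4
∂y/∂h = w₂ = 0
∂h/∂z = 1 (ReLU derivative)
∂z/∂w₁ = x = 1

∂L/∂w₁ = -4 × 0 × 1 × 1 = 0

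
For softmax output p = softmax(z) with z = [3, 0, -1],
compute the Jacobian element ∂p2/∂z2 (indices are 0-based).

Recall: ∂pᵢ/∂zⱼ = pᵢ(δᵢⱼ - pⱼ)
∂p2/∂z2 = 0.01685

p = softmax(z) = [0.9362, 0.04661, 0.01715]
p2 = 0.01715

∂p2/∂z2 = p2(1 - p2) = 0.01715 × (1 - 0.01715) = 0.01685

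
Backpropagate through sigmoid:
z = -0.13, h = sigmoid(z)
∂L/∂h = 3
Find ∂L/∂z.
∂L/∂z = 0.7468

σ(-0.13) = 0.4675
σ'(-0.13) = σ(-0.13)(1 - σ(-0.13)) = 0.4675 × 0.5325 = 0.2489
∂L/∂z = ∂L/∂h · σ'(z) = 3 × 0.2489 = 0.7468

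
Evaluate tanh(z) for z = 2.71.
0.9912

tanh(2.71) = (e^(2.71) - e^(-2.71))/(e^(2.71) + e^(-2.71)) = 0.9912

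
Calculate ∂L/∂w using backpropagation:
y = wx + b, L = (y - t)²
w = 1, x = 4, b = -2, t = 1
∂L/∂w = 8

y = wx + b = (1)(4) + -2 = 2
∂L/∂y = 2(y - t) = 2(2 - 1) = 2
∂y/∂w = x = 4
∂L/∂w = ∂L/∂y · ∂y/∂w = 2 × 4 = 8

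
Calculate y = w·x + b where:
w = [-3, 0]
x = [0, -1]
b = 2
y = 2

y = (-3)(0) + (0)(-1) + 2 = 2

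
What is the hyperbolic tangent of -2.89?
-0.9938

tanh(-2.89) = (e^(-2.89) - e^(2.89))/(e^(-2.89) + e^(2.89)) = -0.9938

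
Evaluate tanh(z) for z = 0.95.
0.7398

tanh(0.95) = (e^(0.95) - e^(-0.95))/(e^(0.95) + e^(-0.95)) = 0.7398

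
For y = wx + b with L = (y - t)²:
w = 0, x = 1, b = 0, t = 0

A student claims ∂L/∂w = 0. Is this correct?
Correct

y = (0)(1) + 0 = 0
∂L/∂y = 2(y - t) = 2(0 - 0) = 0
∂y/∂w = x = 1
∂L/∂w = 0 × 1 = 0

Claimed value: 0
Correct: The correct gradient is 0.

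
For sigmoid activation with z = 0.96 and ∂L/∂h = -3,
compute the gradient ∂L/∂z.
∂L/∂z = -0.6006

σ(0.96) = 0.7231
σ'(0.96) = σ(0.96)(1 - σ(0.96)) = 0.7231 × 0.2769 = 0.2002
∂L/∂z = ∂L/∂h · σ'(z) = -3 × 0.2002 = -0.6006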